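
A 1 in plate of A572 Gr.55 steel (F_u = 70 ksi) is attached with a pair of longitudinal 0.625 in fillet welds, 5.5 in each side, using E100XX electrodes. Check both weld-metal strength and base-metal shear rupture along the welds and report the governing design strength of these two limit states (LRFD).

E100XX → F_EXX = 100 ksi.
t_e = 0.707 × 0.625 = 0.4419 in; L = 11 in.
Weld metal: φR_n = 0.75 × 0.6 × 100 × 0.4419 × 11 = 218.7 kip.
Base metal (shear rupture): φR_n = 0.75 × 0.6 × 70 × 1 × 11 = 346.5 kip.
Governing: weld metal.

φR_n ≈ 219 kip (weld metal governs)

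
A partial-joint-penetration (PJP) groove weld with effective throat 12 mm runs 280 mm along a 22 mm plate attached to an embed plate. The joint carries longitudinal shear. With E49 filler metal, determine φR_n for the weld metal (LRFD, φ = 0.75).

φR_n ≈ 741 kN

E49XX → F_EXX = 490 MPa.
Effective throat (given) t_e = 12 mm.
A_we = 12 × 280 = 3360 mm².
F_nw = 0.6 F_EXX = 294 MPa.
φR_n = 0.75 × 294 × 3360 × 10⁻³ = 740.9 kN.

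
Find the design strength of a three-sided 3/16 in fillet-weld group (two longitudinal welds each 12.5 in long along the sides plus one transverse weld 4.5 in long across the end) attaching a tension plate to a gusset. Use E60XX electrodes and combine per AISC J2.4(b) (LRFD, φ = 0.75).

E60XX → F_EXX = 60 ksi.
t_e = 0.707 × 0.1875 = 0.1326 in.
R_nwl = 0.6 × 60 × 0.1326 × 25 = 119.3 kip (longitudinal, 2 welds).
R_nwt = 0.6 × 60 × 0.1326 × 4.5 = 21.48 kip (transverse, base value).
(i) R_nwl + R_nwt = 140.8 kip; (ii) 0.85 R_nwl + 1.5 R_nwt = 133.6 kip.
R_n = max = 140.8 kip [governs: (i)]; φR_n = 105.6 kip.

φR_n ≈ 106 kip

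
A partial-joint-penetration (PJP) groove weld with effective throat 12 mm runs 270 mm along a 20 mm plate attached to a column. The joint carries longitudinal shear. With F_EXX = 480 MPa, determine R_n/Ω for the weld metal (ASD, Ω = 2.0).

Effective throat (given) t_e = 12 mm.
A_we = 12 × 270 = 3240 mm².
F_nw = 0.6 F_EXX = 288 MPa.
R_n/Ω = (288 × 3240) / 2.0 × 10⁻³ = 466.6 kN.

R_n/Ω ≈ 467 kN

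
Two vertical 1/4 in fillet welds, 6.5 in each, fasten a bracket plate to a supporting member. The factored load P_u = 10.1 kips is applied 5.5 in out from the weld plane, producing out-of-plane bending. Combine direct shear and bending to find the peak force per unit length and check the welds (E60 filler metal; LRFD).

E60XX → F_EXX = 60 ksi.
L_w = 2 × 6.5 = 13 in; section modulus (unit throat) S = 2 × L²/6 = 14.08 in².
Direct shear f_v = P/L_w = 10.1/13 = 0.7769 kip/in.
Moment M = P × e = 10.1 × 5.5 = 55.55 kip·in; bending f_b = M/S = 3.944 kip/in.
f_max = √(f_v² + f_b²) = √(0.7769² + 3.944²) = 4.02 kip/in.
φr_n = 0.75 × 0.6 × 60 × (0.707 × 0.25) = 4.772 kip/in → adequate.

f_max ≈ 4.02 kip/in; adequate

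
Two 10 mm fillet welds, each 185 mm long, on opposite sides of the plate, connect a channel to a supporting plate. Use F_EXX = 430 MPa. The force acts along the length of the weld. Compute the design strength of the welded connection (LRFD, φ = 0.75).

Effective throat t_e = 0.707 × 10 = 7.07 mm.
Total length L = 370 mm; A_we = 7.07 × 370 = 2616 mm².
F_nw = 0.6 F_EXX = 0.6 × 430 = 258 MPa.
φR_n = 0.75 × 258 × 2616 × 10⁻³ = 506.2 kN.

φR_n ≈ 506 kN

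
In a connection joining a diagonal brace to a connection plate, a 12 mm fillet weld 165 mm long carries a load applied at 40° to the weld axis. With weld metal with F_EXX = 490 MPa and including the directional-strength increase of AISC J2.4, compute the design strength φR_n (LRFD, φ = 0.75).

t_e = 0.707 × 12 = 8.484 mm; A_we = 8.484 × 165 = 1400 mm².
Directional factor: 1.0 + 0.5 sin^1.5(40°) = 1.258.
F_nw = 0.6 × 490 × 1.258 = 369.8 MPa.
φR_n = 0.75 × 369.8 × 1400 × 10⁻³ = 388.2 kN.

φR_n ≈ 388 kN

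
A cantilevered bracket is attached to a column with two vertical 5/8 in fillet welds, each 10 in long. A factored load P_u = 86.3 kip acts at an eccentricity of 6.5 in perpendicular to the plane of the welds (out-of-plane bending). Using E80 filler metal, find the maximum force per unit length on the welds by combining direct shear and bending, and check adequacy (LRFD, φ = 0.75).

f_max ≈ 17.4 kip/in; NOT adequate

E80XX → F_EXX = 80 ksi.
L_w = 2 × 10 = 20 in; section modulus (unit throat) S = 2 × L²/6 = 33.33 in².
Direct shear f_v = P/L_w = 86.3/20 = 4.315 kip/in.
Moment M = P × e = 86.3 × 6.5 = 560.95 kip·in; bending f_b = M/S = 16.83 kip/in.
f_max = √(f_v² + f_b²) = √(4.315² + 16.83²) = 17.37 kip/in.
φr_n = 0.75 × 0.6 × 80 × (0.707 × 0.625) = 15.91 kip/in → NOT adequate.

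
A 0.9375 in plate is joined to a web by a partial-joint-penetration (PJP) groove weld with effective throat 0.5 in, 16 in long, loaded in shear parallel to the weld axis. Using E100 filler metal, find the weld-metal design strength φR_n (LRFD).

E100XX → F_EXX = 100 ksi.
Effective throat (given) t_e = 0.5 in.
A_we = 0.5 × 16 = 8 in².
F_nw = 0.6 F_EXX = 60 ksi.
φR_n = 0.75 × 60 × 8 = 360 kips.

φR_n ≈ 360 kips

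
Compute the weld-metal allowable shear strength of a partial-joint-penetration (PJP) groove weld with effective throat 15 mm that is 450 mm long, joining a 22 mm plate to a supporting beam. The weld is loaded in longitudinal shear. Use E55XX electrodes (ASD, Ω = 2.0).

E55XX → F_EXX = 550 MPa.
Effective throat (given) t_e = 15 mm.
A_we = 15 × 450 = 6750 mm².
F_nw = 0.6 F_EXX = 330 MPa.
R_n/Ω = (330 × 6750) / 2.0 × 10⁻³ = 1114 kN.

R_n/Ω ≈ 1110 kN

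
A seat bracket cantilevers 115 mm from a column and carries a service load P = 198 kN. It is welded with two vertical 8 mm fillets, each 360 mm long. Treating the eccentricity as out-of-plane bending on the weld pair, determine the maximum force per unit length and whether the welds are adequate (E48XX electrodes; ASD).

E48XX → F_EXX = 480 MPa.
L_w = 2 × 360 = 720 mm; section modulus (unit throat) S = 2 × L²/6 = 43200 mm².
Direct shear f_v = P/L_w = 198×10³/720 = 275 N/mm.
Moment M = P × e = 198×10³ × 115 = 22770000 N·mm; bending f_b = M/S = 527.1 N/mm.
f_max = √(f_v² + f_b²) = √(275² + 527.1²) = 594.5 N/mm.
r_n/Ω = (1/2.0) × 0.6 × 480 × (0.707 × 8) = 814.5 N/mm → adequate.

f_max ≈ 595 N/mm; adequate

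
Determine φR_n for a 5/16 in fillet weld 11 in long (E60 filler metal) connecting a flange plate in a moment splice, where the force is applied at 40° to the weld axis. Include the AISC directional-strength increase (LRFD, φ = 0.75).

E60XX → F_EXX = 60 ksi.
t_e = 0.707 × 0.3125 = 0.2209 in; A_we = 0.2209 × 11 = 2.43 in².
Directional factor: 1.0 + 0.5 sin^1.5(40°) = 1.258.
F_nw = 0.6 × 60 × 1.258 = 45.28 ksi.
φR_n = 0.75 × 45.28 × 2.43 = 82.53 kips.

φR_n ≈ 82.5 kips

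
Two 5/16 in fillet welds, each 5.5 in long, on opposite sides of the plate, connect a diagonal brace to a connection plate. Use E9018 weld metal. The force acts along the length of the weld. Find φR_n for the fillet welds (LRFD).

φR_n ≈ 98.4 kips

E90XX → F_EXX = 90 ksi.
Effective throat t_e = 0.707 × 0.3125 = 0.2209 in.
Total length L = 11 in; A_we = 0.2209 × 11 = 2.43 in².
F_nw = 0.6 F_EXX = 0.6 × 90 = 54 ksi.
φR_n = 0.75 × 54 × 2.43 = 98.43 kips.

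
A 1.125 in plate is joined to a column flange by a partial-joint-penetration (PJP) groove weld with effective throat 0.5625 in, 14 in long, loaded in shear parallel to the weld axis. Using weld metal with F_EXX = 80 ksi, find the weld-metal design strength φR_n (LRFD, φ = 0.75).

φR_n ≈ 284 kips

Effective throat (given) t_e = 0.5625 in.
A_we = 0.5625 × 14 = 7.875 in².
F_nw = 0.6 F_EXX = 48 ksi.
φR_n = 0.75 × 48 × 7.875 = 283.5 kips.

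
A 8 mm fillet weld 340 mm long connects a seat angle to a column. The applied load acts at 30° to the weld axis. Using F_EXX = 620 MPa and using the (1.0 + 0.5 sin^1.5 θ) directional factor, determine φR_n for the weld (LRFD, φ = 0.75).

t_e = 0.707 × 8 = 5.656 mm; A_we = 5.656 × 340 = 1923 mm².
Directional factor: 1.0 + 0.5 sin^1.5(30°) = 1.177.
F_nw = 0.6 × 620 × 1.177 = 437.8 MPa.
φR_n = 0.75 × 437.8 × 1923 × 10⁻³ = 631.4 kN.

φR_n ≈ 631 kN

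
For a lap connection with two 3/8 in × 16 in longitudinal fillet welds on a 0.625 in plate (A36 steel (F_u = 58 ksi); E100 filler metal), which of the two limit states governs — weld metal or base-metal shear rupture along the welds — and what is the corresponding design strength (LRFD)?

E100XX → F_EXX = 100 ksi.
t_e = 0.707 × 0.375 = 0.2651 in; L = 32 in.
Weld metal: φR_n = 0.75 × 0.6 × 100 × 0.2651 × 32 = 381.8 kip.
Base metal (shear rupture): φR_n = 0.75 × 0.6 × 58 × 0.625 × 32 = 522 kip.
Governing: weld metal.

φR_n ≈ 382 kip (weld metal governs)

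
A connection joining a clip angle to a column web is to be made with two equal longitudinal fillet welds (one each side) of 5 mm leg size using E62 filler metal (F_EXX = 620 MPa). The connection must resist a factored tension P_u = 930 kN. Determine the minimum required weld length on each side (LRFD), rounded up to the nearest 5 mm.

L = 475 mm on each side

Throat t_e = 0.707 × 5 = 3.535 mm.
φr_n = 0.75 × 0.6 × 620 × 3.535 × 10⁻³ = 0.9863 kN/mm.
L_req = P_u / φr_n = 930 / 0.9863 = 943 mm total.
Per side: 943 / 2 = 471.5 mm.
Round up → use L = 475 mm on each side.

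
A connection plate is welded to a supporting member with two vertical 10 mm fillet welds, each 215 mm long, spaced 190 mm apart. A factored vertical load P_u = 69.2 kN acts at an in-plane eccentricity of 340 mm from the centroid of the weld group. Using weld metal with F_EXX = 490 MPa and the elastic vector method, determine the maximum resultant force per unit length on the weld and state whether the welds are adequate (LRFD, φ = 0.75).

f_max ≈ 726 N/mm; adequate

Total weld length L_w = 430 mm. Treat welds as unit-width lines.
Polar moment about centroid: J = 2[d³/12 + d(b/2)²] = 2[215³/12 + 215×95²] = 5537000 mm³.
Direct shear f_v = P/L_w = 69.2×10³ / 430 = 160.9 N/mm (vertical).
Torsion M = P·e = 69.2×10³ × 340 = 23528000 N·mm.
Critical point at (x, y) = (95, 107.5) from centroid. f_tx = M·y/J = 456.8 N/mm; f_ty = M·x/J = 403.7 N/mm.
Resultant f_max = √[f_tx² + (f_v + f_ty)²] = √[456.8² + (160.9 + 403.7)²] = 726.2 N/mm.
Capacity per unit length: φr_n = 0.75 × 0.6 × 490 × (0.707 × 10) = 1559 N/mm.
726.2 ≤ 1559 → adequate.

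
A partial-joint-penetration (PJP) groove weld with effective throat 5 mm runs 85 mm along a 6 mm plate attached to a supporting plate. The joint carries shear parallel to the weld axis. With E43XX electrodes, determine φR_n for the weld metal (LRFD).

φR_n ≈ 82.2 kN

E43XX → F_EXX = 430 MPa.
Effective throat (given) t_e = 5 mm.
A_we = 5 × 85 = 425 mm².
F_nw = 0.6 F_EXX = 258 MPa.
φR_n = 0.75 × 258 × 425 × 10⁻³ = 82.24 kN.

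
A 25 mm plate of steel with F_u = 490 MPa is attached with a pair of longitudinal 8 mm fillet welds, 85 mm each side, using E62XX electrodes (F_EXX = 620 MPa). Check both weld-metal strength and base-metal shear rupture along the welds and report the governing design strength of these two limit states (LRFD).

φR_n ≈ 268 kN (weld metal governs)

t_e = 0.707 × 8 = 5.656 mm; L = 170 mm.
Weld metal: φR_n = 0.75 × 0.6 × 620 × 5.656 × 170 × 10⁻³ = 268.3 kN.
Base metal (shear rupture): φR_n = 0.75 × 0.6 × 490 × 25 × 170 × 10⁻³ = 937.1 kN.
Governing: weld metal.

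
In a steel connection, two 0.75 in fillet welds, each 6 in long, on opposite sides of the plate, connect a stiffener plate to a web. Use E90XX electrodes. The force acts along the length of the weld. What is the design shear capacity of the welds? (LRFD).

φR_n ≈ 258 kip

E90XX → F_EXX = 90 ksi.
Effective throat t_e = 0.707 × 0.75 = 0.5302 in.
Total length L = 12 in; A_we = 0.5302 × 12 = 6.363 in².
F_nw = 0.6 F_EXX = 0.6 × 90 = 54 ksi.
φR_n = 0.75 × 54 × 6.363 = 257.7 kip.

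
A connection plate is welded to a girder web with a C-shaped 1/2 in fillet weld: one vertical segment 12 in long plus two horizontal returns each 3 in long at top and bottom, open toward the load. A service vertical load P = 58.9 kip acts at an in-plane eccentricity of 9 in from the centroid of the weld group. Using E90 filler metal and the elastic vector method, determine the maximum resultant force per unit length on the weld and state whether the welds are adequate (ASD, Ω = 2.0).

f_max ≈ 10.9 kip/in; NOT adequate

E90XX → F_EXX = 90 ksi.
Total weld length L_w = 18 in. Treat welds as unit-width lines.
Centroid: x̄ = 2×3×1.5 / 18 = 0.5 in from the vertical weld.
Polar moment about centroid: J = I_x + I_y = [12³/12 + 2×3×6²] + [12×0.5² + 2(3³/12 + 3×1²)] = 373.5 in³.
Direct shear f_v = P/L_w = 58.9 / 18 = 3.272 kip/in (vertical).
Torsion M = P·e = 58.9 × 9 = 530.1 kip·in.
Critical point at (x, y) = (2.5, 6) from centroid. f_tx = M·y/J = 8.516 kip/in; f_ty = M·x/J = 3.548 kip/in.
Resultant f_max = √[f_tx² + (f_v + f_ty)²] = √[8.516² + (3.272 + 3.548)²] = 10.91 kip/in.
Capacity per unit length: r_n/Ω = (1/2.0) × 0.6 × 90 × (0.707 × 0.5) = 9.544 kip/in.
10.91 > 9.544 → NOT adequate.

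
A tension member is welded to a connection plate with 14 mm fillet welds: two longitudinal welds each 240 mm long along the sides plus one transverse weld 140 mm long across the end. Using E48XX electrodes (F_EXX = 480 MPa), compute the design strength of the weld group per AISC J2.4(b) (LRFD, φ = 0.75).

t_e = 0.707 × 14 = 9.898 mm.
R_nwl = 0.6 × 480 × 9.898 × 480 × 10⁻³ = 1368 kN (longitudinal, 2 welds).
R_nwt = 0.6 × 480 × 9.898 × 140 × 10⁻³ = 399.1 kN (transverse, base value).
(i) R_nwl + R_nwt = 1767 kN; (ii) 0.85 R_nwl + 1.5 R_nwt = 1762 kN.
R_n = max = 1767 kN [governs: (i)]; φR_n = 1326 kN.

φR_n ≈ 1330 kN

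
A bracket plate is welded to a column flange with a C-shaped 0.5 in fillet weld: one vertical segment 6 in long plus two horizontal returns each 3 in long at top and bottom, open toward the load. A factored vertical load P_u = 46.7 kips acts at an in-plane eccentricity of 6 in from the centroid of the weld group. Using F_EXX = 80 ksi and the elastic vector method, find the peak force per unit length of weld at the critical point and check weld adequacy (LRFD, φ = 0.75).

f_max ≈ 15.3 kip/in; NOT adequate

Total weld length L_w = 12 in. Treat welds as unit-width lines.
Centroid: x̄ = 2×3×1.5 / 12 = 0.75 in from the vertical weld.
Polar moment about centroid: J = I_x + I_y = [6³/12 + 2×3×3²] + [6×0.75² + 2(3³/12 + 3×0.75²)] = 83.25 in³.
Direct shear f_v = P/L_w = 46.7 / 12 = 3.892 kip/in (vertical).
Torsion M = P·e = 46.7 × 6 = 280.2 kip·in.
Critical point at (x, y) = (2.25, 3) from centroid. f_tx = M·y/J = 10.1 kip/in; f_ty = M·x/J = 7.573 kip/in.
Resultant f_max = √[f_tx² + (f_v + f_ty)²] = √[10.1² + (3.892 + 7.573)²] = 15.28 kip/in.
Capacity per unit length: φr_n = 0.75 × 0.6 × 80 × (0.707 × 0.5) = 12.73 kip/in.
15.28 > 12.73 → NOT adequate.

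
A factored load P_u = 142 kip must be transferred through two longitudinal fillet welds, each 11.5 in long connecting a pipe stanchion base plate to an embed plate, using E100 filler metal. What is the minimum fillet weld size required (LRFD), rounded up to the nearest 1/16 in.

w = 1/4 in

E100XX → F_EXX = 100 ksi.
Total weld length L = 23 in.
Required throat t_e = P_u / (φ × 0.6 F_EXX × L) = 142 / (0.75 × 0.6 × 100 × 23) = 0.1372 in.
Required leg w = t_e / 0.707 = 0.1941 in → use 1/4 in.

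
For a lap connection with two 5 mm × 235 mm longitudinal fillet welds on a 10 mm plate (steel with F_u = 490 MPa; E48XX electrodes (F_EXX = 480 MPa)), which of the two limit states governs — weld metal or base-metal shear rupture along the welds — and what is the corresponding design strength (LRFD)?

φR_n ≈ 359 kN (weld metal governs)

t_e = 0.707 × 5 = 3.535 mm; L = 470 mm.
Weld metal: φR_n = 0.75 × 0.6 × 480 × 3.535 × 470 × 10⁻³ = 358.9 kN.
Base metal (shear rupture): φR_n = 0.75 × 0.6 × 490 × 10 × 470 × 10⁻³ = 1036 kN.
Governing: weld metal.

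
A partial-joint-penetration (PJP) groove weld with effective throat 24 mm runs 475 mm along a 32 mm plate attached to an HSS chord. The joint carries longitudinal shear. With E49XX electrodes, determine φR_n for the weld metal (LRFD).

φR_n ≈ 2510 kN

E49XX → F_EXX = 490 MPa.
Effective throat (given) t_e = 24 mm.
A_we = 24 × 475 = 11400 mm².
F_nw = 0.6 F_EXX = 294 MPa.
φR_n = 0.75 × 294 × 11400 × 10⁻³ = 2514 kN.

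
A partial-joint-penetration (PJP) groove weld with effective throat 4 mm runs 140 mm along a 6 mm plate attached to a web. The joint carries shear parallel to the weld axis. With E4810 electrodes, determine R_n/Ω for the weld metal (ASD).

R_n/Ω ≈ 80.6 kN

E48XX → F_EXX = 480 MPa.
Effective throat (given) t_e = 4 mm.
A_we = 4 × 140 = 560 mm².
F_nw = 0.6 F_EXX = 288 MPa.
R_n/Ω = (288 × 560) / 2.0 × 10⁻³ = 80.64 kN.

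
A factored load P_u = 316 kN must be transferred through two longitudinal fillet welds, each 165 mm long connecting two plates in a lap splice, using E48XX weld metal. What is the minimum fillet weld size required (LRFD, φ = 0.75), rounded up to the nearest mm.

w = 7 mm

E48XX → F_EXX = 480 MPa.
Total weld length L = 330 mm.
Required throat t_e = P_u / (φ × 0.6 F_EXX × L) = 316 / (0.75 × 0.6 × 480 × 330 × 10⁻³) = 4.433 mm.
Required leg w = t_e / 0.707 = 6.27 mm → use 7 mm.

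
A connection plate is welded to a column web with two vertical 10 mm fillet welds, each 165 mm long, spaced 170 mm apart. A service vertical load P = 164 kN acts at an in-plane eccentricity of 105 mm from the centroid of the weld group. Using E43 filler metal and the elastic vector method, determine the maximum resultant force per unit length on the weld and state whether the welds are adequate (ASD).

f_max ≈ 1070 N/mm; NOT adequate

E43XX → F_EXX = 430 MPa.
Total weld length L_w = 330 mm. Treat welds as unit-width lines.
Polar moment about centroid: J = 2[d³/12 + d(b/2)²] = 2[165³/12 + 165×85²] = 3133000 mm³.
Direct shear f_v = P/L_w = 164×10³ / 330 = 497 N/mm (vertical).
Torsion M = P·e = 164×10³ × 105 = 17220000 N·mm.
Critical point at (x, y) = (85, 82.5) from centroid. f_tx = M·y/J = 453.5 N/mm; f_ty = M·x/J = 467.2 N/mm.
Resultant f_max = √[f_tx² + (f_v + f_ty)²] = √[453.5² + (497 + 467.2)²] = 1065 N/mm.
Capacity per unit length: r_n/Ω = (1/2.0) × 0.6 × 430 × (0.707 × 10) = 912 N/mm.
1065 > 912 → NOT adequate.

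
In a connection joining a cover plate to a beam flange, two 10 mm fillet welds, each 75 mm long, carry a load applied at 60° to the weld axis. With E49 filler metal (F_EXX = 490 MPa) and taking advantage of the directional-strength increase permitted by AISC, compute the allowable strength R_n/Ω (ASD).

R_n/Ω ≈ 219 kN

t_e = 0.707 × 10 = 7.07 mm; A_we = 7.07 × 150 = 1060 mm².
Directional factor: 1.0 + 0.5 sin^1.5(60°) = 1.403.
F_nw = 0.6 × 490 × 1.403 = 412.5 MPa.
R_n/Ω = (412.5 × 1060) / 2.0 × 10⁻³ = 218.7 kN.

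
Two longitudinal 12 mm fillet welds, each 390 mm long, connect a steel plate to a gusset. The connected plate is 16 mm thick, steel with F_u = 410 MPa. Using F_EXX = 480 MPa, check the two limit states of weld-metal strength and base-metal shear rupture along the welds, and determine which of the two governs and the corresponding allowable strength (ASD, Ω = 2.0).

R_n/Ω ≈ 953 kN (weld metal governs)

t_e = 0.707 × 12 = 8.484 mm; L = 780 mm.
Weld metal: R_n/Ω = (1/2.0) × 0.6 × 480 × 8.484 × 780 × 10⁻³ = 952.9 kN.
Base metal (shear rupture): R_n/Ω = (1/2.0) × 0.6 × 410 × 16 × 780 × 10⁻³ = 1535 kN.
Governing: weld metal.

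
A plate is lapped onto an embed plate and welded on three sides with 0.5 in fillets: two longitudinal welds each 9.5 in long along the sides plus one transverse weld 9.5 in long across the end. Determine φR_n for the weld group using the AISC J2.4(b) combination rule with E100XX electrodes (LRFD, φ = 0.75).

φR_n ≈ 484 kip

E100XX → F_EXX = 100 ksi.
t_e = 0.707 × 0.5 = 0.3535 in.
R_nwl = 0.6 × 100 × 0.3535 × 19 = 403 kip (longitudinal, 2 welds).
R_nwt = 0.6 × 100 × 0.3535 × 9.5 = 201.5 kip (transverse, base value).
(i) R_nwl + R_nwt = 604.5 kip; (ii) 0.85 R_nwl + 1.5 R_nwt = 644.8 kip.
R_n = max = 644.8 kip [governs: (ii)]; φR_n = 483.6 kip.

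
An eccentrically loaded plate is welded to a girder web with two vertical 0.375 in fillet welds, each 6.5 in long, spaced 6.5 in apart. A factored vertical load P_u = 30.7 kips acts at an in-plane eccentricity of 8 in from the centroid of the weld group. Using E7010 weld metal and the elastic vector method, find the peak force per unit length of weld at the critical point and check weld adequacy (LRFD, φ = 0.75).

E70XX → F_EXX = 70 ksi.
Total weld length L_w = 13 in. Treat welds as unit-width lines.
Polar moment about centroid: J = 2[d³/12 + d(b/2)²] = 2[6.5³/12 + 6.5×3.25²] = 183.1 in³.
Direct shear f_v = P/L_w = 30.7 / 13 = 2.362 kip/in (vertical).
Torsion M = P·e = 30.7 × 8 = 245.6 kip·in.
Critical point at (x, y) = (3.25, 3.25) from centroid. f_tx = M·y/J = 4.36 kip/in; f_ty = M·x/J = 4.36 kip/in.
Resultant f_max = √[f_tx² + (f_v + f_ty)²] = √[4.36² + (2.362 + 4.36)²] = 8.011 kip/in.
Capacity per unit length: φr_n = 0.75 × 0.6 × 70 × (0.707 × 0.375) = 8.351 kip/in.
8.011 ≤ 8.351 → adequate.

f_max ≈ 8.01 kip/in; adequate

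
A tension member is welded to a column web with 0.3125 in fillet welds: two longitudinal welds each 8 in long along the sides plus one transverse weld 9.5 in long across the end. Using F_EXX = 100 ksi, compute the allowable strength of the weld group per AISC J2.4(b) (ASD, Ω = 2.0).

R_n/Ω ≈ 185 kip

t_e = 0.707 × 0.3125 = 0.2209 in.
R_nwl = 0.6 × 100 × 0.2209 × 16 = 212.1 kip (longitudinal, 2 welds).
R_nwt = 0.6 × 100 × 0.2209 × 9.5 = 125.9 kip (transverse, base value).
(i) R_nwl + R_nwt = 338 kip; (ii) 0.85 R_nwl + 1.5 R_nwt = 369.2 kip.
R_n = max = 369.2 kip [governs: (ii)]; R_n/Ω = 184.6 kip.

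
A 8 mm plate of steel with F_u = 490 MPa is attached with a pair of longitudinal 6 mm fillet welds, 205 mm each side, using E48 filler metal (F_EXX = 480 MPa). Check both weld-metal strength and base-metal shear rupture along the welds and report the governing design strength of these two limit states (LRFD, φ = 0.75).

φR_n ≈ 376 kN (weld metal governs)

t_e = 0.707 × 6 = 4.242 mm; L = 410 mm.
Weld metal: φR_n = 0.75 × 0.6 × 480 × 4.242 × 410 × 10⁻³ = 375.7 kN.
Base metal (shear rupture): φR_n = 0.75 × 0.6 × 490 × 8 × 410 × 10⁻³ = 723.2 kN.
Governing: weld metal.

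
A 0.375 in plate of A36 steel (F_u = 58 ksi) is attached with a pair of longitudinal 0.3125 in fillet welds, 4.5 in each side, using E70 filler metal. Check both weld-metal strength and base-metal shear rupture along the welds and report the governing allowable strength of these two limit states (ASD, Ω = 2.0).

E70XX → F_EXX = 70 ksi.
t_e = 0.707 × 0.3125 = 0.2209 in; L = 9 in.
Weld metal: R_n/Ω = (1/2.0) × 0.6 × 70 × 0.2209 × 9 = 41.76 kip.
Base metal (shear rupture): R_n/Ω = (1/2.0) × 0.6 × 58 × 0.375 × 9 = 58.72 kip.
Governing: weld metal.

R_n/Ω ≈ 41.8 kip (weld metal governs)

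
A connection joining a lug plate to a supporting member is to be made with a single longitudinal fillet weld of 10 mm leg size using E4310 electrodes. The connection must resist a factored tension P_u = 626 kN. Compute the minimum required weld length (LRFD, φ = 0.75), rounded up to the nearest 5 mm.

E43XX → F_EXX = 430 MPa.
Throat t_e = 0.707 × 10 = 7.07 mm.
φr_n = 0.75 × 0.6 × 430 × 7.07 × 10⁻³ = 1.368 kN/mm.
L_req = P_u / φr_n = 626 / 1.368 = 457.6 mm total.
Round up → use L = 460 mm.

L = 460 mm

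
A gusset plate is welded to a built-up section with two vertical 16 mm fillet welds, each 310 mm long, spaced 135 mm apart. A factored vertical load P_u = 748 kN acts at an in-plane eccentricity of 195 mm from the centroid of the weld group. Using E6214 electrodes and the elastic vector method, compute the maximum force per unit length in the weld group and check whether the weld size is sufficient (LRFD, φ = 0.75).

f_max ≈ 3810 N/mm; NOT adequate

E62XX → F_EXX = 620 MPa.
Total weld length L_w = 620 mm. Treat welds as unit-width lines.
Polar moment about centroid: J = 2[d³/12 + d(b/2)²] = 2[310³/12 + 310×67.5²] = 7790000 mm³.
Direct shear f_v = P/L_w = 748×10³ / 620 = 1206 N/mm (vertical).
Torsion M = P·e = 748×10³ × 195 = 145860000 N·mm.
Critical point at (x, y) = (67.5, 155) from centroid. f_tx = M·y/J = 2902 N/mm; f_ty = M·x/J = 1264 N/mm.
Resultant f_max = √[f_tx² + (f_v + f_ty)²] = √[2902² + (1206 + 1264)²] = 3811 N/mm.
Capacity per unit length: φr_n = 0.75 × 0.6 × 620 × (0.707 × 16) = 3156 N/mm.
3811 > 3156 → NOT adequate.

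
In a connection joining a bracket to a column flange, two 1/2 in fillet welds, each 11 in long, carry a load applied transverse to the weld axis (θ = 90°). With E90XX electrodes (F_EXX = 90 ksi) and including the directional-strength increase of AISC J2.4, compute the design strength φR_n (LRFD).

φR_n ≈ 472 kip

t_e = 0.707 × 0.5 = 0.3535 in; A_we = 0.3535 × 22 = 7.777 in².
Directional factor: 1.0 + 0.5 sin^1.5(90°) = 1.5.
F_nw = 0.6 × 90 × 1.5 = 81 ksi.
φR_n = 0.75 × 81 × 7.777 = 472.5 kip.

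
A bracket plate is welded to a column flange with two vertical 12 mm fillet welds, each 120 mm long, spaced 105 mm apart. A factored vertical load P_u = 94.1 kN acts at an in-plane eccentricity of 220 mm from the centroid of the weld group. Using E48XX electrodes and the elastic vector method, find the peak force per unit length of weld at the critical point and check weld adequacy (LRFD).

E48XX → F_EXX = 480 MPa.
Total weld length L_w = 240 mm. Treat welds as unit-width lines.
Polar moment about centroid: J = 2[d³/12 + d(b/2)²] = 2[120³/12 + 120×52.5²] = 949500 mm³.
Direct shear f_v = P/L_w = 94.1×10³ / 240 = 392.1 N/mm (vertical).
Torsion M = P·e = 94.1×10³ × 220 = 20702000 N·mm.
Critical point at (x, y) = (52.5, 60) from centroid. f_tx = M·y/J = 1308 N/mm; f_ty = M·x/J = 1145 N/mm.
Resultant f_max = √[f_tx² + (f_v + f_ty)²] = √[1308² + (392.1 + 1145)²] = 2018 N/mm.
Capacity per unit length: φr_n = 0.75 × 0.6 × 480 × (0.707 × 12) = 1833 N/mm.
2018 > 1833 → NOT adequate.

f_max ≈ 2020 N/mm; NOT adequate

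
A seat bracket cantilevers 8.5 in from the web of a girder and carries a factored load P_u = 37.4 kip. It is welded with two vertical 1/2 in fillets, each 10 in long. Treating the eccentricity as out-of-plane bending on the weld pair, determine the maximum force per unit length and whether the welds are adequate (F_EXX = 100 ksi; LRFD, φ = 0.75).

f_max ≈ 9.72 kip/in; adequate

L_w = 2 × 10 = 20 in; section modulus (unit throat) S = 2 × L²/6 = 33.33 in².
Direct shear f_v = P/L_w = 37.4/20 = 1.87 kip/in.
Moment M = P × e = 37.4 × 8.5 = 317.9 kip·in; bending f_b = M/S = 9.537 kip/in.
f_max = √(f_v² + f_b²) = √(1.87² + 9.537²) = 9.719 kip/in.
φr_n = 0.75 × 0.6 × 100 × (0.707 × 0.5) = 15.91 kip/in → adequate.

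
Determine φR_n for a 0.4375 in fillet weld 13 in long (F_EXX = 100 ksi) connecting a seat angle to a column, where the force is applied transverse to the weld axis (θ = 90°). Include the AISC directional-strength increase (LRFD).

t_e = 0.707 × 0.4375 = 0.3093 in; A_we = 0.3093 × 13 = 4.021 in².
Directional factor: 1.0 + 0.5 sin^1.5(90°) = 1.5.
F_nw = 0.6 × 100 × 1.5 = 90 ksi.
φR_n = 0.75 × 90 × 4.021 = 271.4 kip.

φR_n ≈ 271 kip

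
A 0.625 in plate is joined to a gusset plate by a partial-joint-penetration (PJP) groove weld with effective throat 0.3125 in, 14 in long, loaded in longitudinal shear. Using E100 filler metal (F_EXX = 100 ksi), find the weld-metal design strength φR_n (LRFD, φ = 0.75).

φR_n ≈ 197 kips

Effective throat (given) t_e = 0.3125 in.
A_we = 0.3125 × 14 = 4.375 in².
F_nw = 0.6 F_EXX = 60 ksi.
φR_n = 0.75 × 60 × 4.375 = 196.9 kips.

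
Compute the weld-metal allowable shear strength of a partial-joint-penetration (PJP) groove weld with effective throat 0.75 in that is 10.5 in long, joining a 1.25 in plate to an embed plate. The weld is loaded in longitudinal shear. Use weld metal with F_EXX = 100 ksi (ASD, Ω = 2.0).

R_n/Ω ≈ 236 kip

Effective throat (given) t_e = 0.75 in.
A_we = 0.75 × 10.5 = 7.875 in².
F_nw = 0.6 F_EXX = 60 ksi.
R_n/Ω = (60 × 7.875) / 2.0 = 236.2 kip.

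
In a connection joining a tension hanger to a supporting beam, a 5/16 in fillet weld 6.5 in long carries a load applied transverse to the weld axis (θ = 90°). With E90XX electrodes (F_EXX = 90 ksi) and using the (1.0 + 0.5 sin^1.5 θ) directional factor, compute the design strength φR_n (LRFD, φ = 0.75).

t_e = 0.707 × 0.3125 = 0.2209 in; A_we = 0.2209 × 6.5 = 1.436 in².
Directional factor: 1.0 + 0.5 sin^1.5(90°) = 1.5.
F_nw = 0.6 × 90 × 1.5 = 81 ksi.
φR_n = 0.75 × 81 × 1.436 = 87.24 kip.

φR_n ≈ 87.2 kip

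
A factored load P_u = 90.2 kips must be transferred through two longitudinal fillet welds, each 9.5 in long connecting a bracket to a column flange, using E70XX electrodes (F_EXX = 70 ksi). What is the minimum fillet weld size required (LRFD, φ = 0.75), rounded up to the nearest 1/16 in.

Total weld length L = 19 in.
Required throat t_e = P_u / (φ × 0.6 F_EXX × L) = 90.2 / (0.75 × 0.6 × 70 × 19) = 0.1507 in.
Required leg w = t_e / 0.707 = 0.2132 in → use 1/4 in.

w = 1/4 in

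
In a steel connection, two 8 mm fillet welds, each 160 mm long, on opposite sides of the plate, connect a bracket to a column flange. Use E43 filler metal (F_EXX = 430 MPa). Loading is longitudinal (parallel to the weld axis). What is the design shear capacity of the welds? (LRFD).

Effective throat t_e = 0.707 × 8 = 5.656 mm.
Total length L = 320 mm; A_we = 5.656 × 320 = 1810 mm².
F_nw = 0.6 F_EXX = 0.6 × 430 = 258 MPa.
φR_n = 0.75 × 258 × 1810 × 10⁻³ = 350.2 kN.

φR_n ≈ 350 kN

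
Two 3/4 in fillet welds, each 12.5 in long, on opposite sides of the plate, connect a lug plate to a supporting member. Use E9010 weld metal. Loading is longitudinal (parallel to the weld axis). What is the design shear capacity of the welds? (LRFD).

E90XX → F_EXX = 90 ksi.
Effective throat t_e = 0.707 × 0.75 = 0.5302 in.
Total length L = 25 in; A_we = 0.5302 × 25 = 13.26 in².
F_nw = 0.6 F_EXX = 0.6 × 90 = 54 ksi.
φR_n = 0.75 × 54 × 13.26 = 536.9 kips.

φR_n ≈ 537 kips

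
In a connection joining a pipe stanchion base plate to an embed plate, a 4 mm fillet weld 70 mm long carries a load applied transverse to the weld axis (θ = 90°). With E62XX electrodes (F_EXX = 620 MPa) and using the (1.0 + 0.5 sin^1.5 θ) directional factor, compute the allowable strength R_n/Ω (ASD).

R_n/Ω ≈ 55.2 kN

t_e = 0.707 × 4 = 2.828 mm; A_we = 2.828 × 70 = 198 mm².
Directional factor: 1.0 + 0.5 sin^1.5(90°) = 1.5.
F_nw = 0.6 × 620 × 1.5 = 558 MPa.
R_n/Ω = (558 × 198) / 2.0 × 10⁻³ = 55.23 kN.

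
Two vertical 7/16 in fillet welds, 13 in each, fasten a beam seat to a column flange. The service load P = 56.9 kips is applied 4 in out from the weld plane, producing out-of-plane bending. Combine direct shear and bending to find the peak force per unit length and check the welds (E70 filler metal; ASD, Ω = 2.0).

f_max ≈ 4.59 kip/in; adequate

E70XX → F_EXX = 70 ksi.
L_w = 2 × 13 = 26 in; section modulus (unit throat) S = 2 × L²/6 = 56.33 in².
Direct shear f_v = P/L_w = 56.9/26 = 2.188 kip/in.
Moment M = P × e = 56.9 × 4 = 227.6 kip·in; bending f_b = M/S = 4.04 kip/in.
f_max = √(f_v² + f_b²) = √(2.188² + 4.04²) = 4.595 kip/in.
r_n/Ω = (1/2.0) × 0.6 × 70 × (0.707 × 0.4375) = 6.496 kip/in → adequate.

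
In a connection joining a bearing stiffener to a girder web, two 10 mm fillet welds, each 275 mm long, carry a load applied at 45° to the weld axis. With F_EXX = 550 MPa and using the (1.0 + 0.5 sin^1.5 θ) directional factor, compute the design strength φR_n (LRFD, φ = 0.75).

t_e = 0.707 × 10 = 7.07 mm; A_we = 7.07 × 550 = 3888 mm².
Directional factor: 1.0 + 0.5 sin^1.5(45°) = 1.297.
F_nw = 0.6 × 550 × 1.297 = 428.1 MPa.
φR_n = 0.75 × 428.1 × 3888 × 10⁻³ = 1249 kN.

φR_n ≈ 1250 kN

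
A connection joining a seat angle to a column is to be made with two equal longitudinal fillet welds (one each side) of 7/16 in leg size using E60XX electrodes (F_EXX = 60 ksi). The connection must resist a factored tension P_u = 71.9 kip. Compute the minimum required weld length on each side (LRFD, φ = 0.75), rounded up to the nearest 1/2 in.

Throat t_e = 0.707 × 0.4375 = 0.3093 in.
φr_n = 0.75 × 0.6 × 60 × 0.3093 = 8.351 kip/in.
L_req = P_u / φr_n = 71.9 / 8.351 = 8.609 in total.
Per side: 8.609 / 2 = 4.305 in.
Round up → use L = 4.5 in on each side.

L = 4.5 in on each side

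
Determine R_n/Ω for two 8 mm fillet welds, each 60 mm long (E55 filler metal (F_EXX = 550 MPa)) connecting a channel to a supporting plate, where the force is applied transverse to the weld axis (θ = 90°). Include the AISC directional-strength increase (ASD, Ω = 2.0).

R_n/Ω ≈ 168 kN

t_e = 0.707 × 8 = 5.656 mm; A_we = 5.656 × 120 = 678.7 mm².
Directional factor: 1.0 + 0.5 sin^1.5(90°) = 1.5.
F_nw = 0.6 × 550 × 1.5 = 495 MPa.
R_n/Ω = (495 × 678.7) / 2.0 × 10⁻³ = 168 kN.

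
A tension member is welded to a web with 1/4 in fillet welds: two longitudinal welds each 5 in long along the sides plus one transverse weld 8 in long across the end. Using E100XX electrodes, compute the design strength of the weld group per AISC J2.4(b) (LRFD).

φR_n ≈ 163 kip

E100XX → F_EXX = 100 ksi.
t_e = 0.707 × 0.25 = 0.1767 in.
R_nwl = 0.6 × 100 × 0.1767 × 10 = 106 kip (longitudinal, 2 welds).
R_nwt = 0.6 × 100 × 0.1767 × 8 = 84.84 kip (transverse, base value).
(i) R_nwl + R_nwt = 190.9 kip; (ii) 0.85 R_nwl + 1.5 R_nwt = 217.4 kip.
R_n = max = 217.4 kip [governs: (ii)]; φR_n = 163.1 kip.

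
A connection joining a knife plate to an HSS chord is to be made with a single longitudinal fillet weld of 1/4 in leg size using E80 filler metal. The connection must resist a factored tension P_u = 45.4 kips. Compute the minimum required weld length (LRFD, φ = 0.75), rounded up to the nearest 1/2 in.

E80XX → F_EXX = 80 ksi.
Throat t_e = 0.707 × 0.25 = 0.1767 in.
φr_n = 0.75 × 0.6 × 80 × 0.1767 = 6.363 kips/in.
L_req = P_u / φr_n = 45.4 / 6.363 = 7.135 in total.
Round up → use L = 7.5 in.

L = 7.5 in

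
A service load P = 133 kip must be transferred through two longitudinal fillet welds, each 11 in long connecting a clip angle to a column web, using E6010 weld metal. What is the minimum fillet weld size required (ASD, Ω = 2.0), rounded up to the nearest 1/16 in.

w = 1/2 in

E60XX → F_EXX = 60 ksi.
Total weld length L = 22 in.
Required throat t_e = P × Ω / (0.6 F_EXX × L) = 133 × 2.0 / (0.6 × 60 × 22) = 0.3359 in.
Required leg w = t_e / 0.707 = 0.475 in → use 1/2 in.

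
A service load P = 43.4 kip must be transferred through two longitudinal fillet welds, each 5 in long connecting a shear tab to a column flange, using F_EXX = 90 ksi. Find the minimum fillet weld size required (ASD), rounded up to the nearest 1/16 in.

w = 1/4 in

Total weld length L = 10 in.
Required throat t_e = P × Ω / (0.6 F_EXX × L) = 43.4 × 2.0 / (0.6 × 90 × 10) = 0.1607 in.
Required leg w = t_e / 0.707 = 0.2274 in → use 1/4 in.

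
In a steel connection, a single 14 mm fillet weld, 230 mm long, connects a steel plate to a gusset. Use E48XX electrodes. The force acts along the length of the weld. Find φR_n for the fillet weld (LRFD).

E48XX → F_EXX = 480 MPa.
Effective throat t_e = 0.707 × 14 = 9.898 mm.
Total length L = 230 mm; A_we = 9.898 × 230 = 2277 mm².
F_nw = 0.6 F_EXX = 0.6 × 480 = 288 MPa.
φR_n = 0.75 × 288 × 2277 × 10⁻³ = 491.7 kN.

φR_n ≈ 492 kN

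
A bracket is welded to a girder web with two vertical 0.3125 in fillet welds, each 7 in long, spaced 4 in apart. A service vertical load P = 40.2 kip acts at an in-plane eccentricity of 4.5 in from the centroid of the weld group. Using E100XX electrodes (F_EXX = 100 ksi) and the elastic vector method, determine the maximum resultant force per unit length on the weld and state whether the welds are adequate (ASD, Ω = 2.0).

Total weld length L_w = 14 in. Treat welds as unit-width lines.
Polar moment about centroid: J = 2[d³/12 + d(b/2)²] = 2[7³/12 + 7×2²] = 113.2 in³.
Direct shear f_v = P/L_w = 40.2 / 14 = 2.871 kip/in (vertical).
Torsion M = P·e = 40.2 × 4.5 = 180.9 kip·in.
Critical point at (x, y) = (2, 3.5) from centroid. f_tx = M·y/J = 5.595 kip/in; f_ty = M·x/J = 3.197 kip/in.
Resultant f_max = √[f_tx² + (f_v + f_ty)²] = √[5.595² + (2.871 + 3.197)²] = 8.254 kip/in.
Capacity per unit length: r_n/Ω = (1/2.0) × 0.6 × 100 × (0.707 × 0.3125) = 6.628 kip/in.
8.254 > 6.628 → NOT adequate.

f_max ≈ 8.25 kip/in; NOT adequate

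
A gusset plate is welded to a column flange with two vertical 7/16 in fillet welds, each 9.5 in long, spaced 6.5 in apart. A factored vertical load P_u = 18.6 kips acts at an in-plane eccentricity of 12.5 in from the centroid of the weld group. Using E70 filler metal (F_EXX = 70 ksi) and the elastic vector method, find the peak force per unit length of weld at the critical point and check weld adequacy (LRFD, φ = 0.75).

Total weld length L_w = 19 in. Treat welds as unit-width lines.
Polar moment about centroid: J = 2[d³/12 + d(b/2)²] = 2[9.5³/12 + 9.5×3.25²] = 343.6 in³.
Direct shear f_v = P/L_w = 18.6 / 19 = 0.9789 kip/in (vertical).
Torsion M = P·e = 18.6 × 12.5 = 232.5 kip·in.
Critical point at (x, y) = (3.25, 4.75) from centroid. f_tx = M·y/J = 3.214 kip/in; f_ty = M·x/J = 2.199 kip/in.
Resultant f_max = √[f_tx² + (f_v + f_ty)²] = √[3.214² + (0.9789 + 2.199)²] = 4.52 kip/in.
Capacity per unit length: φr_n = 0.75 × 0.6 × 70 × (0.707 × 0.4375) = 9.743 kip/in.
4.52 ≤ 9.743 → adequate.

f_max ≈ 4.52 kip/in; adequate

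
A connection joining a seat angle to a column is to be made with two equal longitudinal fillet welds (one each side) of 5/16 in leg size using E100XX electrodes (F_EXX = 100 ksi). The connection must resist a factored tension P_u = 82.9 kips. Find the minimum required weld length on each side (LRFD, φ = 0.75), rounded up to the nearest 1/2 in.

Throat t_e = 0.707 × 0.3125 = 0.2209 in.
φr_n = 0.75 × 0.6 × 100 × 0.2209 = 9.942 kips/in.
L_req = P_u / φr_n = 82.9 / 9.942 = 8.338 in total.
Per side: 8.338 / 2 = 4.169 in.
Round up → use L = 4.5 in on each side.

L = 4.5 in on each side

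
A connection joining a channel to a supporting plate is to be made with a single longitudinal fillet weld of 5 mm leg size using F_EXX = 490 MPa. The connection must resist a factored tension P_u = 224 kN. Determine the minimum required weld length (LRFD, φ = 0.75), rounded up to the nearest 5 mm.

Throat t_e = 0.707 × 5 = 3.535 mm.
φr_n = 0.75 × 0.6 × 490 × 3.535 × 10⁻³ = 0.7795 kN/mm.
L_req = P_u / φr_n = 224 / 0.7795 = 287.4 mm total.
Round up → use L = 290 mm.

L = 290 mm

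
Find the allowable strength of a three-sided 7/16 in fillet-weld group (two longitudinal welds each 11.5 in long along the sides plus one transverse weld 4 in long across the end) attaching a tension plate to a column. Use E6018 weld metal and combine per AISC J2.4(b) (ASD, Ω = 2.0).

R_n/Ω ≈ 150 kip

E60XX → F_EXX = 60 ksi.
t_e = 0.707 × 0.4375 = 0.3093 in.
R_nwl = 0.6 × 60 × 0.3093 × 23 = 256.1 kip (longitudinal, 2 welds).
R_nwt = 0.6 × 60 × 0.3093 × 4 = 44.54 kip (transverse, base value).
(i) R_nwl + R_nwt = 300.7 kip; (ii) 0.85 R_nwl + 1.5 R_nwt = 284.5 kip.
R_n = max = 300.7 kip [governs: (i)]; R_n/Ω = 150.3 kip.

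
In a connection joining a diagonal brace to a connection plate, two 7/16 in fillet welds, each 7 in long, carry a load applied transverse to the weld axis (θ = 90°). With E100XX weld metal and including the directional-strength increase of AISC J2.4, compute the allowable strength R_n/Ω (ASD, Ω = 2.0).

R_n/Ω ≈ 195 kips

E100XX → F_EXX = 100 ksi.
t_e = 0.707 × 0.4375 = 0.3093 in; A_we = 0.3093 × 14 = 4.33 in².
Directional factor: 1.0 + 0.5 sin^1.5(90°) = 1.5.
F_nw = 0.6 × 100 × 1.5 = 90 ksi.
R_n/Ω = (90 × 4.33) / 2.0 = 194.9 kips.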